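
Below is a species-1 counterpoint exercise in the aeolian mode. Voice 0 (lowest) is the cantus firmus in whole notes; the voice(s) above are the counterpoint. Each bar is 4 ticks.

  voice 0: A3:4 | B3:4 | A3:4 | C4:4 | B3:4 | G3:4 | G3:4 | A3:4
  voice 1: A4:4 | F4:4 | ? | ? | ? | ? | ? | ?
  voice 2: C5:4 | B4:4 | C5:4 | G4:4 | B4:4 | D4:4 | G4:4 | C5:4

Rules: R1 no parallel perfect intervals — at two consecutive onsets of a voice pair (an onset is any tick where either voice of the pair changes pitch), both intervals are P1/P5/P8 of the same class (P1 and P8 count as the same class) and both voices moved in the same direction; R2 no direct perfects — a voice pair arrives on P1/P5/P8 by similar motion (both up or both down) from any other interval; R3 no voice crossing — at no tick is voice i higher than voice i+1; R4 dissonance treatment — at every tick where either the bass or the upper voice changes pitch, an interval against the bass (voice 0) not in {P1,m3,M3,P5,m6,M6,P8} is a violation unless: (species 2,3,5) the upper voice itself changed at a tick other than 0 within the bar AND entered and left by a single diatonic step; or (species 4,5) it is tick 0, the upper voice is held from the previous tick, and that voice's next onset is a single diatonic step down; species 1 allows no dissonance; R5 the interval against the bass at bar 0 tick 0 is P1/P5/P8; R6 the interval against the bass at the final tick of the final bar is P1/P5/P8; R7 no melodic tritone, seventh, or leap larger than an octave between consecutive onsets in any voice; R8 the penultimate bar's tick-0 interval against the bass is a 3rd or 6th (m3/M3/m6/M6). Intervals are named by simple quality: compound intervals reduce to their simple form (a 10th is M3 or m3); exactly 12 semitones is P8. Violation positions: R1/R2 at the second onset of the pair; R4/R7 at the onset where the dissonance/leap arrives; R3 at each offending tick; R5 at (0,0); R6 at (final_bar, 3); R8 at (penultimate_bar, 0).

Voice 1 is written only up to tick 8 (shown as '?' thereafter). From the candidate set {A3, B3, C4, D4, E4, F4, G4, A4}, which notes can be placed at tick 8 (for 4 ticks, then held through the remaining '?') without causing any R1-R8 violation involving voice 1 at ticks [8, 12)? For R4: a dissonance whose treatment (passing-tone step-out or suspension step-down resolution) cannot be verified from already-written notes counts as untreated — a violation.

A3: violates R2
B3: violates R4,R7
C4: legal
D4: violates R4
E4: violates R2
F4: legal
G4: violates R4
A4: legal

{A4, C4, F4}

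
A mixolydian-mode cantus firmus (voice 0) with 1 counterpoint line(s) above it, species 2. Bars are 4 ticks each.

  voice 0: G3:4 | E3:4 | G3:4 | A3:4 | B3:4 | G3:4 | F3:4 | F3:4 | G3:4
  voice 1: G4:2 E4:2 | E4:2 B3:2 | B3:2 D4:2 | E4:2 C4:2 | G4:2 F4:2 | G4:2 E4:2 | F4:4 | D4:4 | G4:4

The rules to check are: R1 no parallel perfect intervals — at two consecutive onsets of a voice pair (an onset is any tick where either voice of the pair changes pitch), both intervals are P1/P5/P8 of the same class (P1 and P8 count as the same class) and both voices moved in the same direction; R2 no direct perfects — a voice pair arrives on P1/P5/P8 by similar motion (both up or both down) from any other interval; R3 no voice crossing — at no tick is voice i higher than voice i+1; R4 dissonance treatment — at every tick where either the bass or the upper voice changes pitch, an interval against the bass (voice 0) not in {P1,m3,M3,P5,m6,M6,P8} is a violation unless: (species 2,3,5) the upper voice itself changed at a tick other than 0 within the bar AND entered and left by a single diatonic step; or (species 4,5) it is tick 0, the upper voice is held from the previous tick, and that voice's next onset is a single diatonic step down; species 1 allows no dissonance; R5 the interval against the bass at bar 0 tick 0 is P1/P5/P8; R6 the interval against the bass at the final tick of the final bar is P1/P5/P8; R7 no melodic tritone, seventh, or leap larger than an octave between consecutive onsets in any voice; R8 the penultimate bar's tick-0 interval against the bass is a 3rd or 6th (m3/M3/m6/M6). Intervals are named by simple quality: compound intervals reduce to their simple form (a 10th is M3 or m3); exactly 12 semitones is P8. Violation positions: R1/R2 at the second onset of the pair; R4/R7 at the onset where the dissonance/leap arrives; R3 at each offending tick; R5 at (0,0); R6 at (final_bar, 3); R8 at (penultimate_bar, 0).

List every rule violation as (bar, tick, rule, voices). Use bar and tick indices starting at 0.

bar 0: v0=G3 v1=G4 downbeat P8
bar 1: v0=E3 v1=E4 downbeat P8
bar 2: v0=G3 v1=B3 downbeat M3
bar 3: v0=A3 v1=E4 downbeat P5
bar 4: v0=B3 v1=G4 downbeat m6
bar 5: v0=G3 v1=G4 downbeat P8
bar 6: v0=F3 v1=F4 downbeat P8
bar 7: v0=F3 v1=D4 downbeat M6
bar 8: v0=G3 v1=G4 downbeat P8
  -> R1 @ bar 3 tick 0 v(0, 1): G3/D4 P5 -> A3/E4 P5 similar
  -> R2 @ bar 8 tick 0 v(0, 1): F3/D4 M6 -> G3/G4 P8 similar

(3, 0, R1, (0, 1))
(8, 0, R2, (0, 1))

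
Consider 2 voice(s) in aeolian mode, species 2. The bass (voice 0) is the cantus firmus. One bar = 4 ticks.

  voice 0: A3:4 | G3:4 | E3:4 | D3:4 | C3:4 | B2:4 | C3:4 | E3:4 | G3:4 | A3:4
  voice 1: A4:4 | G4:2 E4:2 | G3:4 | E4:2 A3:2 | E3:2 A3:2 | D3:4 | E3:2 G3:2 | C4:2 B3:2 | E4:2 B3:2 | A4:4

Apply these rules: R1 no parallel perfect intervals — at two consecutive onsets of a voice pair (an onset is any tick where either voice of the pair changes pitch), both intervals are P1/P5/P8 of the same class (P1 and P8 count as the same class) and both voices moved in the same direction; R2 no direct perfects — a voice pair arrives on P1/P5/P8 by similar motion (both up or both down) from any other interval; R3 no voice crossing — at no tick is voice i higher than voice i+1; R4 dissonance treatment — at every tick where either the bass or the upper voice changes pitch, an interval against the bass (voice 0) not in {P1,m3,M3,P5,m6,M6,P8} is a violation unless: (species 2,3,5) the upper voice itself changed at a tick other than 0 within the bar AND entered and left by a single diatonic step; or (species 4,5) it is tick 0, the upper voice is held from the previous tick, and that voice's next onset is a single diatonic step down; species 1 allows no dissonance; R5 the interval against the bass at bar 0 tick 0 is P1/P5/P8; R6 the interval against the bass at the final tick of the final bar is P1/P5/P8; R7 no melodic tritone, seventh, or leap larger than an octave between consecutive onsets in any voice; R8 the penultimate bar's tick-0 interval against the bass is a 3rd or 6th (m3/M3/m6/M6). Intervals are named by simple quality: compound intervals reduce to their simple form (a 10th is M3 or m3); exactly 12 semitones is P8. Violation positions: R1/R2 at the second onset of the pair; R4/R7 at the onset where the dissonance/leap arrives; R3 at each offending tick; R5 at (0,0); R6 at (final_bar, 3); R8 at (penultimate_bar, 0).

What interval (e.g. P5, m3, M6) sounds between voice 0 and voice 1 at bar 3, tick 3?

voice 0=D3 voice 1=A3 -> P5

P5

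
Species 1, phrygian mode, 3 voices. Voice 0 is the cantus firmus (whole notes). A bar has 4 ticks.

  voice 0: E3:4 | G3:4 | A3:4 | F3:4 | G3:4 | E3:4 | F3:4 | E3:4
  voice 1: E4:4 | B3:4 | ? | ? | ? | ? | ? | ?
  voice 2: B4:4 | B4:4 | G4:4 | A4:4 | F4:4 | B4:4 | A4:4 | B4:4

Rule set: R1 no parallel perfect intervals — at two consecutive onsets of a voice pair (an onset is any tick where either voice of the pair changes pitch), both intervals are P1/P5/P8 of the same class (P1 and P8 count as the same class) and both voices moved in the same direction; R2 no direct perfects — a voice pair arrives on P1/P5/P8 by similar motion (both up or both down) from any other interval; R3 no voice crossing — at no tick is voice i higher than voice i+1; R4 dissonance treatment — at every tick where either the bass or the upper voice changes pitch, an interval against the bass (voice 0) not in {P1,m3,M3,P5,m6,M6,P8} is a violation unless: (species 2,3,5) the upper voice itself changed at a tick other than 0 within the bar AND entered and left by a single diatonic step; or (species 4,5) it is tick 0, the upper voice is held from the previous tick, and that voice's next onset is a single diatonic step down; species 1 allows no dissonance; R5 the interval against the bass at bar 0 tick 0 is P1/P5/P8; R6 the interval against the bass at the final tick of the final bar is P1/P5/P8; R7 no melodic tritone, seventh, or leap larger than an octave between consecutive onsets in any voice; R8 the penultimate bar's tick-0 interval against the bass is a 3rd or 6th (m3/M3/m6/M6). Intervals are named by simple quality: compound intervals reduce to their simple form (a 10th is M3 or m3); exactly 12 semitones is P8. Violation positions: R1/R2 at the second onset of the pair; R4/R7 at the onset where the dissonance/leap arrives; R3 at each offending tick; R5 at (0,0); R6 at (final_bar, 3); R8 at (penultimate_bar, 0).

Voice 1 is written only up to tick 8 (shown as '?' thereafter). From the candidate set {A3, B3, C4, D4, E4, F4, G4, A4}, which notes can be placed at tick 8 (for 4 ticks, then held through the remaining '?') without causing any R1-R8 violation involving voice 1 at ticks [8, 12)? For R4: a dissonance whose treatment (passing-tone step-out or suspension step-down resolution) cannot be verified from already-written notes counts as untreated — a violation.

{A3, C4}

A3: legal
B3: violates R4
C4: legal
D4: violates R4
E4: violates R2
F4: violates R7
G4: violates R4
A4: violates R2,R3,R7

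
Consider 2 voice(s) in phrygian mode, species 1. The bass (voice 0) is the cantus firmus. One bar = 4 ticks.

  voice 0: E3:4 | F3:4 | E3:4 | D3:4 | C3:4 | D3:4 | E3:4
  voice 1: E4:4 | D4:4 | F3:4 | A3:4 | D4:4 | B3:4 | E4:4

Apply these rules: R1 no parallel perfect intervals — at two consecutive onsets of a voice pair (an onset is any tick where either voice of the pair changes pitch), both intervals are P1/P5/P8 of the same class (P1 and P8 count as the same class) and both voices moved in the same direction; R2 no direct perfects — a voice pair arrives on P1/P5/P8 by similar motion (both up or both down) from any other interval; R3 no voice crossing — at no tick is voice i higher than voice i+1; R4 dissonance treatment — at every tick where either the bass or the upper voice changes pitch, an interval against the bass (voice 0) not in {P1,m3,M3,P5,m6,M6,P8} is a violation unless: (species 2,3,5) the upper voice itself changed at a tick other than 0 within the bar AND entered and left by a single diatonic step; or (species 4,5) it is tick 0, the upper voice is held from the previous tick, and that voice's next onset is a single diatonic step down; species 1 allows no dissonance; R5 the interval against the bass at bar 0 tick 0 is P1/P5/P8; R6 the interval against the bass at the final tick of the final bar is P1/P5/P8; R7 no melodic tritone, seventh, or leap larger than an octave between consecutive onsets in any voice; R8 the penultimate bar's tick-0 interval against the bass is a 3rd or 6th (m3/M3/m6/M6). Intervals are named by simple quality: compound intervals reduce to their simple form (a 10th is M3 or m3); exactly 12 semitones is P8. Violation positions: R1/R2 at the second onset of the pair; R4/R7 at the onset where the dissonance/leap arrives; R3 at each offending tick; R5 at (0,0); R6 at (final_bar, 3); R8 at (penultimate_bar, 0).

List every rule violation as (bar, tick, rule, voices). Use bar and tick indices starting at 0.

bar 0: v0=E3 v1=E4 downbeat P8
bar 1: v0=F3 v1=D4 downbeat M6
bar 2: v0=E3 v1=F3 downbeat m2
bar 3: v0=D3 v1=A3 downbeat P5
bar 4: v0=C3 v1=D4 downbeat M2
bar 5: v0=D3 v1=B3 downbeat M6
bar 6: v0=E3 v1=E4 downbeat P8
  -> R4 @ bar 2 tick 0 v(0, 1): E3/F3 m2 untreated
  -> R4 @ bar 4 tick 0 v(0, 1): C3/D4 M2 untreated
  -> R2 @ bar 6 tick 0 v(0, 1): D3/B3 M6 -> E3/E4 P8 similar

(2, 0, R4, (0, 1))
(4, 0, R4, (0, 1))
(6, 0, R2, (0, 1))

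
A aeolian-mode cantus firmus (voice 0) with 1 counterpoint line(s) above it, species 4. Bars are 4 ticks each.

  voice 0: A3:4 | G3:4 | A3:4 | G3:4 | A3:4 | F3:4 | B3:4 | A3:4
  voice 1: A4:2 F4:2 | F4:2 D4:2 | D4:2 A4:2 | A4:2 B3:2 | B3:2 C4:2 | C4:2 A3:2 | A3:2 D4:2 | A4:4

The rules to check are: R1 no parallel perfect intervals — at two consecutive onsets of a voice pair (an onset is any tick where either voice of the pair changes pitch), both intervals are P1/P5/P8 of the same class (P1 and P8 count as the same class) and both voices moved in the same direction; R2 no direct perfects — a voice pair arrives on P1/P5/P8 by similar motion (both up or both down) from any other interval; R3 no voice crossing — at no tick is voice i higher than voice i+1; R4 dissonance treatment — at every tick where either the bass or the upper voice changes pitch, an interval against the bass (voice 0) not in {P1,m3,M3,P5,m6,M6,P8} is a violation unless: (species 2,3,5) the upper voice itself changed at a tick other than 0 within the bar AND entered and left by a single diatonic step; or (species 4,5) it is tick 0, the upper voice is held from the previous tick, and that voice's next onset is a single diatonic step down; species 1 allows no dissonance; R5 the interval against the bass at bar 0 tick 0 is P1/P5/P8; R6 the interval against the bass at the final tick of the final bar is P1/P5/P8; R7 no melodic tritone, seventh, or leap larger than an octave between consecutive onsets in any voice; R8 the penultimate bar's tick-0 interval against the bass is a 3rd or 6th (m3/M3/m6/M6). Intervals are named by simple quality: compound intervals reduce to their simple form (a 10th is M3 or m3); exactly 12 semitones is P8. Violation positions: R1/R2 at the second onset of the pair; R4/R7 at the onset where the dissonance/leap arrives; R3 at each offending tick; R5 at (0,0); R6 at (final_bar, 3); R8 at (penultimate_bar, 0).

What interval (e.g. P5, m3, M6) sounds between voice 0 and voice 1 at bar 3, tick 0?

M2

voice 0=G3 voice 1=A4 -> M2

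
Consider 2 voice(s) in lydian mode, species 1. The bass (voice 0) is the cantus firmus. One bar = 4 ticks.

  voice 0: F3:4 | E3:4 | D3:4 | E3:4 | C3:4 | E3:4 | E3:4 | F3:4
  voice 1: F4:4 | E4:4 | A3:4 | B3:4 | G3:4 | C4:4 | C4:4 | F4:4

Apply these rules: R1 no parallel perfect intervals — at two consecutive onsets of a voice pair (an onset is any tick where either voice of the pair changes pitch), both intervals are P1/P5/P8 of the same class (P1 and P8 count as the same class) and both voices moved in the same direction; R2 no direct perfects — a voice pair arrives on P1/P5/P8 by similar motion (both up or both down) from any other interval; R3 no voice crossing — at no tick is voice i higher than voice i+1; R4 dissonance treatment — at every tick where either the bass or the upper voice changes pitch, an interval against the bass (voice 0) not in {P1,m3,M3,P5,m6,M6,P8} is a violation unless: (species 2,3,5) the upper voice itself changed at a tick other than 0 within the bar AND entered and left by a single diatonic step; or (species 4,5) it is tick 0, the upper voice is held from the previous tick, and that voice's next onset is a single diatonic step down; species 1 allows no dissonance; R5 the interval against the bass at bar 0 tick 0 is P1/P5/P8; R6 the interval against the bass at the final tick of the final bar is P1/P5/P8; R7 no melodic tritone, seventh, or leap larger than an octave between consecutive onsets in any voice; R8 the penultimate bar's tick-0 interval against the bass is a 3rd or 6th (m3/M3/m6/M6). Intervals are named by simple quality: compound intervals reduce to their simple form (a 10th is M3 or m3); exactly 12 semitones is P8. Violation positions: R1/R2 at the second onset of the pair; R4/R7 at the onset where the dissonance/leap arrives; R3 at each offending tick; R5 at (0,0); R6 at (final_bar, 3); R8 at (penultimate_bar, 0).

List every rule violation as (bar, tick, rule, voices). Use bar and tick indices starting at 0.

bar 0: v0=F3 v1=F4 downbeat P8
bar 1: v0=E3 v1=E4 downbeat P8
bar 2: v0=D3 v1=A3 downbeat P5
bar 3: v0=E3 v1=B3 downbeat P5
bar 4: v0=C3 v1=G3 downbeat P5
bar 5: v0=E3 v1=C4 downbeat m6
bar 6: v0=E3 v1=C4 downbeat m6
bar 7: v0=F3 v1=F4 downbeat P8
  -> R1 @ bar 1 tick 0 v(0, 1): F3/F4 P8 -> E3/E4 P8 similar
  -> R2 @ bar 2 tick 0 v(0, 1): E3/E4 P8 -> D3/A3 P5 similar
  -> R1 @ bar 3 tick 0 v(0, 1): D3/A3 P5 -> E3/B3 P5 similar
  -> R1 @ bar 4 tick 0 v(0, 1): E3/B3 P5 -> C3/G3 P5 similar
  -> R2 @ bar 7 tick 0 v(0, 1): E3/C4 m6 -> F3/F4 P8 similar

(1, 0, R1, (0, 1))
(2, 0, R2, (0, 1))
(3, 0, R1, (0, 1))
(4, 0, R1, (0, 1))
(7, 0, R2, (0, 1))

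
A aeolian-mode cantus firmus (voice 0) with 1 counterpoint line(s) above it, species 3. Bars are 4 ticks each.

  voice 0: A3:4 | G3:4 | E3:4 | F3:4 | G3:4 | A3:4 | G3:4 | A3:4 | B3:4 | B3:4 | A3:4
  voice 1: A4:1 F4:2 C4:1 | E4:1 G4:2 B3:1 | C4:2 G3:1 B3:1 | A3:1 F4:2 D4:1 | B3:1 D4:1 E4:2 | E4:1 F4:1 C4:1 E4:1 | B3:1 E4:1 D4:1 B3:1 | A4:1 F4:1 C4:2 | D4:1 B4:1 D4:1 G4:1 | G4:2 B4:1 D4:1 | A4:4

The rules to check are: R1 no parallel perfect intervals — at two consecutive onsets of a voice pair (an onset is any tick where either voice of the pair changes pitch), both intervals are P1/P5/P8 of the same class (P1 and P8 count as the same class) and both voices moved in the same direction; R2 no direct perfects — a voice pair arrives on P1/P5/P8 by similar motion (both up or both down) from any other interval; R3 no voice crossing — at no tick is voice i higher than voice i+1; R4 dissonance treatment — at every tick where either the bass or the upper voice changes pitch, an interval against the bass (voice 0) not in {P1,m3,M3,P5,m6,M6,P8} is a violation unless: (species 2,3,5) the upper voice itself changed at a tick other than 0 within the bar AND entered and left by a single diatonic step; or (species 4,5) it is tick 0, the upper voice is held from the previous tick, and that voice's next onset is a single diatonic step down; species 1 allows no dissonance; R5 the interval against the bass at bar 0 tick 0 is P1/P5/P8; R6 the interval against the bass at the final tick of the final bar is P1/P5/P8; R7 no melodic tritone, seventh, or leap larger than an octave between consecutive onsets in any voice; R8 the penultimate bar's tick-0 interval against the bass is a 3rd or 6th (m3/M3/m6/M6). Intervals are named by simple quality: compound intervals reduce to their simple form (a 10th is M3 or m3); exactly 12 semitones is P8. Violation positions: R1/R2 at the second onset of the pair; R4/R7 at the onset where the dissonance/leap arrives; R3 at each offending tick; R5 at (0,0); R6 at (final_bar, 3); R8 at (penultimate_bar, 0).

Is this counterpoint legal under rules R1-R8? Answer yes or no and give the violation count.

bar 0: v0=A3 v1=A4 (P8)
bar 1: v0=G3 v1=E4 (M6)
bar 2: v0=E3 v1=C4 (m6)
bar 3: v0=F3 v1=A3 (M3)
bar 4: v0=G3 v1=B3 (M3)
bar 5: v0=A3 v1=E4 (P5)
bar 6: v0=G3 v1=B3 (M3)
bar 7: v0=A3 v1=A4 (P8)
bar 8: v0=B3 v1=D4 (m3)
bar 9: v0=B3 v1=G4 (m6)
bar 10: v0=A3 v1=A4 (P8)
  R2 @ bar7.0: G3/B3 M3 -> A3/A4 P8 similar
  R7 @ bar7.0: B3->A4 leap 10st

No (2 violations)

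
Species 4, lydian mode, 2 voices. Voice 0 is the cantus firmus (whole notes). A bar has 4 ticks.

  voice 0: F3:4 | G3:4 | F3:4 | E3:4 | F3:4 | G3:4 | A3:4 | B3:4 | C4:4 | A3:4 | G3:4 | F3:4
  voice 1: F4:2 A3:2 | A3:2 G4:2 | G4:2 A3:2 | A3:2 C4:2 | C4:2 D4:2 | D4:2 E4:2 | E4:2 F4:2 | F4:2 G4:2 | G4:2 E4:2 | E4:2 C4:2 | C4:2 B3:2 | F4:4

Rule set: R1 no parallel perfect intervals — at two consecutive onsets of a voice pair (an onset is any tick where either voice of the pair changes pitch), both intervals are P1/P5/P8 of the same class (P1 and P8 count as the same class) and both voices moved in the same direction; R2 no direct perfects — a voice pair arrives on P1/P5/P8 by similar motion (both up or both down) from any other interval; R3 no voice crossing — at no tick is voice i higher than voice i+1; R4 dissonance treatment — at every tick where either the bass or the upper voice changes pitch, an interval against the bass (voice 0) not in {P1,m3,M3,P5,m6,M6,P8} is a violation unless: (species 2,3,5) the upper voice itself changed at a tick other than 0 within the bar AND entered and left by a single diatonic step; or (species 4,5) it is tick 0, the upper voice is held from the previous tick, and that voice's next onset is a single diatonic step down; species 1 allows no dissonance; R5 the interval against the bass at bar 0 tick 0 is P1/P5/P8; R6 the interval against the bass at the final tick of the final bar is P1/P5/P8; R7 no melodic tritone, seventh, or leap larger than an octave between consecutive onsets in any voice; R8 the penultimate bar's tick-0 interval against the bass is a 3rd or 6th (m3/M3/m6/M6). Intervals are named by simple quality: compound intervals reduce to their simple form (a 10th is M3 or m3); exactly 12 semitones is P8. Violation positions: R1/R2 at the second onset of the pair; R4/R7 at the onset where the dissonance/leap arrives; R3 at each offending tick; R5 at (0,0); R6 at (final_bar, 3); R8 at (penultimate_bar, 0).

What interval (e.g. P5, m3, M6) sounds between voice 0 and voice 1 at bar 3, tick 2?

m6

voice 0=E3 voice 1=C4 -> m6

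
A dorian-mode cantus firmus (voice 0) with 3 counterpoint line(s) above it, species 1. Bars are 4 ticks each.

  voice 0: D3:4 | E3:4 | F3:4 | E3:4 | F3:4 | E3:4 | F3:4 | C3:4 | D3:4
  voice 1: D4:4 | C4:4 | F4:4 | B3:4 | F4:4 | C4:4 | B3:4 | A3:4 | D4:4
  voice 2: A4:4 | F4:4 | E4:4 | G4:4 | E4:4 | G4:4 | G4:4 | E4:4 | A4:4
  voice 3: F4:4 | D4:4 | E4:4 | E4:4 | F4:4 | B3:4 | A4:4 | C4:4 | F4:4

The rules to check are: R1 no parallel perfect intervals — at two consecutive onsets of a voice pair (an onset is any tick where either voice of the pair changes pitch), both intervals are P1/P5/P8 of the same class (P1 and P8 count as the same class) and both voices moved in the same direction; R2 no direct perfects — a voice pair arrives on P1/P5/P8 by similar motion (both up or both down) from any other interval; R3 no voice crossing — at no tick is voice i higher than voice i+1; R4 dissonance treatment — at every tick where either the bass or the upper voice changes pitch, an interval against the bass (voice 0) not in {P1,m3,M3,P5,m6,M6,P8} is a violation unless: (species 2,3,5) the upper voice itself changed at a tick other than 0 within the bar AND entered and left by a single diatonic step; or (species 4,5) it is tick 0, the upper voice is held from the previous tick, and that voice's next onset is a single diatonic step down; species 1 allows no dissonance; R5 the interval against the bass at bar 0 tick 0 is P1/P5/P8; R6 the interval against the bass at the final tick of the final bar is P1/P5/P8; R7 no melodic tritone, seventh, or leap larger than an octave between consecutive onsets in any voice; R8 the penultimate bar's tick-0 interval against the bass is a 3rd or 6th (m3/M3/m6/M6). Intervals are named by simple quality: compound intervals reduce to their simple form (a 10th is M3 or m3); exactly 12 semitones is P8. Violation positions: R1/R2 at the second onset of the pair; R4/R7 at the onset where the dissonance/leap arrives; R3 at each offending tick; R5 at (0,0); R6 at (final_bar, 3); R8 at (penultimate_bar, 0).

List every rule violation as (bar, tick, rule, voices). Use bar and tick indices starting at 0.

(0, 0, R3, (2, 3))
(0, 0, R5, (0, 3))
(0, 1, R3, (2, 3))
(0, 2, R3, (2, 3))
(0, 3, R3, (2, 3))
(1, 0, R3, (2, 3))
(1, 0, R4, (0, 2))
(1, 0, R4, (0, 3))
(1, 1, R3, (2, 3))
(1, 2, R3, (2, 3))
(1, 3, R3, (2, 3))
(2, 0, R2, (0, 1))
(2, 0, R3, (1, 2))
(2, 0, R4, (0, 2))
(2, 0, R4, (0, 3))
(2, 1, R3, (1, 2))
(2, 2, R3, (1, 2))
(2, 3, R3, (1, 2))
(3, 0, R2, (0, 1))
(3, 0, R3, (2, 3))
(3, 0, R7, (1,))
(3, 1, R3, (2, 3))
(3, 2, R3, (2, 3))
(3, 3, R3, (2, 3))
(4, 0, R1, (0, 3))
(4, 0, R2, (0, 1))
(4, 0, R2, (1, 3))
(4, 0, R3, (1, 2))
(4, 0, R4, (0, 2))
(4, 0, R7, (1,))
(4, 1, R3, (1, 2))
(4, 2, R3, (1, 2))
(4, 3, R3, (1, 2))
(5, 0, R2, (0, 3))
(5, 0, R3, (2, 3))
(5, 0, R7, (3,))
(5, 1, R3, (2, 3))
(5, 2, R3, (2, 3))
(5, 3, R3, (2, 3))
(6, 0, R4, (0, 1))
(6, 0, R4, (0, 2))
(6, 0, R7, (3,))
(7, 0, R2, (0, 3))
(7, 0, R2, (1, 2))
(7, 0, R3, (2, 3))
(7, 0, R8, (0, 3))
(7, 1, R3, (2, 3))
(7, 2, R3, (2, 3))
(7, 3, R3, (2, 3))
(8, 0, R1, (1, 2))
(8, 0, R2, (0, 1))
(8, 0, R2, (0, 2))
(8, 0, R3, (2, 3))
(8, 1, R3, (2, 3))
(8, 2, R3, (2, 3))
(8, 3, R3, (2, 3))
(8, 3, R6, (0, 3))

bar 0: v0=D3 v1=D4 v2=A4 v3=F4 downbeat m3
bar 1: v0=E3 v1=C4 v2=F4 v3=D4 downbeat m7
bar 2: v0=F3 v1=F4 v2=E4 v3=E4 downbeat M7
bar 3: v0=E3 v1=B3 v2=G4 v3=E4 downbeat P8
bar 4: v0=F3 v1=F4 v2=E4 v3=F4 downbeat P8
bar 5: v0=E3 v1=C4 v2=G4 v3=B3 downbeat P5
bar 6: v0=F3 v1=B3 v2=G4 v3=A4 downbeat M3
bar 7: v0=C3 v1=A3 v2=E4 v3=C4 downbeat P8
bar 8: v0=D3 v1=D4 v2=A4 v3=F4 downbeat m3
  -> R3 @ bar 0 tick 0 v(2, 3): A4 above F4
  -> R5 @ bar 0 tick 0 v(0, 3): opens on m3
  -> R3 @ bar 0 tick 1 v(2, 3): A4 above F4
  -> R3 @ bar 0 tick 2 v(2, 3): A4 above F4
  -> R3 @ bar 0 tick 3 v(2, 3): A4 above F4
  -> R3 @ bar 1 tick 0 v(2, 3): F4 above D4
  -> R4 @ bar 1 tick 0 v(0, 2): E3/F4 m2 untreated
  -> R4 @ bar 1 tick 0 v(0, 3): E3/D4 m7 untreated
  -> R3 @ bar 1 tick 1 v(2, 3): F4 above D4
  -> R3 @ bar 1 tick 2 v(2, 3): F4 above D4
  -> R3 @ bar 1 tick 3 v(2, 3): F4 above D4
  -> R2 @ bar 2 tick 0 v(0, 1): E3/C4 m6 -> F3/F4 P8 similar
  -> R3 @ bar 2 tick 0 v(1, 2): F4 above E4
  -> R4 @ bar 2 tick 0 v(0, 2): F3/E4 M7 untreated
  -> R4 @ bar 2 tick 0 v(0, 3): F3/E4 M7 untreated
  -> R3 @ bar 2 tick 1 v(1, 2): F4 above E4
  -> R3 @ bar 2 tick 2 v(1, 2): F4 above E4
  -> R3 @ bar 2 tick 3 v(1, 2): F4 above E4
  -> R2 @ bar 3 tick 0 v(0, 1): F3/F4 P8 -> E3/B3 P5 similar
  -> R3 @ bar 3 tick 0 v(2, 3): G4 above E4
  -> R7 @ bar 3 tick 0 v(1,): F4->B3 leap 6st
  -> R3 @ bar 3 tick 1 v(2, 3): G4 above E4
  -> R3 @ bar 3 tick 2 v(2, 3): G4 above E4
  -> R3 @ bar 3 tick 3 v(2, 3): G4 above E4
  -> R1 @ bar 4 tick 0 v(0, 3): E3/E4 P8 -> F3/F4 P8 similar
  -> R2 @ bar 4 tick 0 v(0, 1): E3/B3 P5 -> F3/F4 P8 similar
  -> R2 @ bar 4 tick 0 v(1, 3): B3/E4 P4 -> F4/F4 P1 similar
  -> R3 @ bar 4 tick 0 v(1, 2): F4 above E4
  -> R4 @ bar 4 tick 0 v(0, 2): F3/E4 M7 untreated
  -> R7 @ bar 4 tick 0 v(1,): B3->F4 leap 6st
  -> R3 @ bar 4 tick 1 v(1, 2): F4 above E4
  -> R3 @ bar 4 tick 2 v(1, 2): F4 above E4
  -> R3 @ bar 4 tick 3 v(1, 2): F4 above E4
  -> R2 @ bar 5 tick 0 v(0, 3): F3/F4 P8 -> E3/B3 P5 similar
  -> R3 @ bar 5 tick 0 v(2, 3): G4 above B3
  -> R7 @ bar 5 tick 0 v(3,): F4->B3 leap 6st
  -> R3 @ bar 5 tick 1 v(2, 3): G4 above B3
  -> R3 @ bar 5 tick 2 v(2, 3): G4 above B3
  -> R3 @ bar 5 tick 3 v(2, 3): G4 above B3
  -> R4 @ bar 6 tick 0 v(0, 1): F3/B3 TT untreated
  -> R4 @ bar 6 tick 0 v(0, 2): F3/G4 M2 untreated
  -> R7 @ bar 6 tick 0 v(3,): B3->A4 leap 10st
  -> R2 @ bar 7 tick 0 v(0, 3): F3/A4 M3 -> C3/C4 P8 similar
  -> R2 @ bar 7 tick 0 v(1, 2): B3/G4 m6 -> A3/E4 P5 similar
  -> R3 @ bar 7 tick 0 v(2, 3): E4 above C4
  -> R8 @ bar 7 tick 0 v(0, 3): penult P8 not 3rd/6th
  -> R3 @ bar 7 tick 1 v(2, 3): E4 above C4
  -> R3 @ bar 7 tick 2 v(2, 3): E4 above C4
  -> R3 @ bar 7 tick 3 v(2, 3): E4 above C4
  -> R1 @ bar 8 tick 0 v(1, 2): A3/E4 P5 -> D4/A4 P5 similar
  -> R2 @ bar 8 tick 0 v(0, 1): C3/A3 M6 -> D3/D4 P8 similar
  -> R2 @ bar 8 tick 0 v(0, 2): C3/E4 M3 -> D3/A4 P5 similar
  -> R3 @ bar 8 tick 0 v(2, 3): A4 above F4
  -> R3 @ bar 8 tick 1 v(2, 3): A4 above F4
  -> R3 @ bar 8 tick 2 v(2, 3): A4 above F4
  -> R3 @ bar 8 tick 3 v(2, 3): A4 above F4
  -> R6 @ bar 8 tick 3 v(0, 3): closes on m3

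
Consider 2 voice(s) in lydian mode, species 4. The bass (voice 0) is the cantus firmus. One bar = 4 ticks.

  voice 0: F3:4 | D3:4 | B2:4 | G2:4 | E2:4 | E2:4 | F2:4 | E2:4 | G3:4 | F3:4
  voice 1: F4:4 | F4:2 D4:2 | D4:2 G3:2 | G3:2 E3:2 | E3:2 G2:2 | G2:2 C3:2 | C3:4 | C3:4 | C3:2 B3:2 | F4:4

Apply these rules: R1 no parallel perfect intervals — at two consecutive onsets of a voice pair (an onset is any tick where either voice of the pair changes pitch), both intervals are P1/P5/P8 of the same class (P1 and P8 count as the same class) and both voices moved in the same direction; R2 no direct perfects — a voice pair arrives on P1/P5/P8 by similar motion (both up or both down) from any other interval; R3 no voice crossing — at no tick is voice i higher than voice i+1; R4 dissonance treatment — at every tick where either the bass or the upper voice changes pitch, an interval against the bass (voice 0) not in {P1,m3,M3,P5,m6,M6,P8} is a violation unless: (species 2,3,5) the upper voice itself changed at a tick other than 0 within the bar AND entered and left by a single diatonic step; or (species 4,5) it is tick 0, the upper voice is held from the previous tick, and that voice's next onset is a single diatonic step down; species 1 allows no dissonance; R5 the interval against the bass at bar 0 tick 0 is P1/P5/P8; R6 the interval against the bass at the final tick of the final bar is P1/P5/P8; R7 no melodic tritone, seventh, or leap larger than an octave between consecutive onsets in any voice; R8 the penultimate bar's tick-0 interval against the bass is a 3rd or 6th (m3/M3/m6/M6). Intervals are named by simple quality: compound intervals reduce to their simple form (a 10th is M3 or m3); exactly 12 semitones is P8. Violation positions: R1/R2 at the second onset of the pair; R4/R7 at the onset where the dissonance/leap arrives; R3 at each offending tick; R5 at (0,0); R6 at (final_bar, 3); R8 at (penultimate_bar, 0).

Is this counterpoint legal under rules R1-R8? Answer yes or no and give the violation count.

bar 0: v0=F3 v1=F4 (P8)
bar 1: v0=D3 v1=F4 (m3)
bar 2: v0=B2 v1=D4 (m3)
bar 3: v0=G2 v1=G3 (P8)
bar 4: v0=E2 v1=E3 (P8)
bar 5: v0=E2 v1=G2 (m3)
bar 6: v0=F2 v1=C3 (P5)
bar 7: v0=E2 v1=C3 (m6)
bar 8: v0=G3 v1=C3 (P5)
bar 9: v0=F3 v1=F4 (P8)
  R3 @ bar8.0: G3 above C3
  R7 @ bar8.0: E2->G3 leap 15st
  R8 @ bar8.0: penult P5 not 3rd/6th
  R3 @ bar8.1: G3 above C3
  R7 @ bar8.2: C3->B3 leap 11st
  R7 @ bar9.0: B3->F4 leap 6st

No (6 violations)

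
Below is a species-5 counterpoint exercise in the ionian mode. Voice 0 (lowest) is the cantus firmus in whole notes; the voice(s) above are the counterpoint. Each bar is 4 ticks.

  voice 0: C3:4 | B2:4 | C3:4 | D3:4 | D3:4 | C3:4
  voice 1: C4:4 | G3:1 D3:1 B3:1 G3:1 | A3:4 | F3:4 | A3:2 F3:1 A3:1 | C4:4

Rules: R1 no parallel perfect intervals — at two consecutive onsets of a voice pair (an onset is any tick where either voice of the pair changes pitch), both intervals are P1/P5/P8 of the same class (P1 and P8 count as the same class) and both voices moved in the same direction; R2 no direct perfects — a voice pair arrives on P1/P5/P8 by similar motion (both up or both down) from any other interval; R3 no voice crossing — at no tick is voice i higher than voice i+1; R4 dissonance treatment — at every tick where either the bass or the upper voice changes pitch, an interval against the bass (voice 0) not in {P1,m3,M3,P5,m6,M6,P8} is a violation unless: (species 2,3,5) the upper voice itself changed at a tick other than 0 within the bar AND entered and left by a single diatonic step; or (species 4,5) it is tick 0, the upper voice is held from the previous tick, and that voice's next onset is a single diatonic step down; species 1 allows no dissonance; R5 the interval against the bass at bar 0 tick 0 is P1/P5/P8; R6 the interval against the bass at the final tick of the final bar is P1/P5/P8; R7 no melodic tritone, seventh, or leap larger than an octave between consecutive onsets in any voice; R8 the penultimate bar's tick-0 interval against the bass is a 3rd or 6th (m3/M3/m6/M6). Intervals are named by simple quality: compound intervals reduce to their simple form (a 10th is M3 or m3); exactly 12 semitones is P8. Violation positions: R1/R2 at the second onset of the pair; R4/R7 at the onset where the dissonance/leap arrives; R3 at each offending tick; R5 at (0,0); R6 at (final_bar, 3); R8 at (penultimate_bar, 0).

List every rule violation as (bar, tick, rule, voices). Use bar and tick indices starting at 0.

bar 0: v0=C3 v1=C4 downbeat P8
bar 1: v0=B2 v1=G3 downbeat m6
bar 2: v0=C3 v1=A3 downbeat M6
bar 3: v0=D3 v1=F3 downbeat m3
bar 4: v0=D3 v1=A3 downbeat P5
bar 5: v0=C3 v1=C4 downbeat P8
  -> R8 @ bar 4 tick 0 v(0, 1): penult P5 not 3rd/6th

(4, 0, R8, (0, 1))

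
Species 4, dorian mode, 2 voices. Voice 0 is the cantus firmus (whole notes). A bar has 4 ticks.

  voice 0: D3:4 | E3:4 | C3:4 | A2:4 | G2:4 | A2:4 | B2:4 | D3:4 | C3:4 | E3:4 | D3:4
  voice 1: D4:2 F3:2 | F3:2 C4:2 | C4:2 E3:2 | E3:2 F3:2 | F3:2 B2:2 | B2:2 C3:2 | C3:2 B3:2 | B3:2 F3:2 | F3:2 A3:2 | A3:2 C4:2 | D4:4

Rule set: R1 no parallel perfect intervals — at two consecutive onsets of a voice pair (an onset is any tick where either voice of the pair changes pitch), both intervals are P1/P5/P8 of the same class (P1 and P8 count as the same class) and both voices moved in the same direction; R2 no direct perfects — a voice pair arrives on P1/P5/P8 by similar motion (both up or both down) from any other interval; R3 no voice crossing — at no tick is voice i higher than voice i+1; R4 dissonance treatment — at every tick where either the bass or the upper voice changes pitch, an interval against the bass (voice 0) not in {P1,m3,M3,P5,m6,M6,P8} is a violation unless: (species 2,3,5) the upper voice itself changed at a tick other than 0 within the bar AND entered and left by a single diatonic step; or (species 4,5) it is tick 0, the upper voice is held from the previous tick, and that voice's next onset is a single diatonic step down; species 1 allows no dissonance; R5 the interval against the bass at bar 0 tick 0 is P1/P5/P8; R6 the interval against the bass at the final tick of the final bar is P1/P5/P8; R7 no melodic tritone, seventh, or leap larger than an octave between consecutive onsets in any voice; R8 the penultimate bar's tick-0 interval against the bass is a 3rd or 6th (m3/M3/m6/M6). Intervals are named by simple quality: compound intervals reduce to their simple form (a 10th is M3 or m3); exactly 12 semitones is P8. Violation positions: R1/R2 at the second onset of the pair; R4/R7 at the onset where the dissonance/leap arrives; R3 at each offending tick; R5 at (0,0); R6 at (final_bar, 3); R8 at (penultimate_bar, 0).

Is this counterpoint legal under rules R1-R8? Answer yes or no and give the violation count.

bar 0: v0=D3 v1=D4 (P8)
bar 1: v0=E3 v1=F3 (m2)
bar 2: v0=C3 v1=C4 (P8)
bar 3: v0=A2 v1=E3 (P5)
bar 4: v0=G2 v1=F3 (m7)
bar 5: v0=A2 v1=B2 (M2)
bar 6: v0=B2 v1=C3 (m2)
bar 7: v0=D3 v1=B3 (M6)
bar 8: v0=C3 v1=F3 (P4)
bar 9: v0=E3 v1=A3 (P4)
bar 10: v0=D3 v1=D4 (P8)
  R4 @ bar1.0: E3/F3 m2 untreated
  R4 @ bar4.0: G2/F3 m7 untreated
  R7 @ bar4.2: F3->B2 leap 6st
  R4 @ bar5.0: A2/B2 M2 untreated
  R4 @ bar6.0: B2/C3 m2 untreated
  R7 @ bar6.2: C3->B3 leap 11st
  R7 @ bar7.2: B3->F3 leap 6st
  R4 @ bar8.0: C3/F3 P4 untreated
  R4 @ bar9.0: E3/A3 P4 untreated
  R8 @ bar9.0: penult P4 not 3rd/6th

No (10 violations)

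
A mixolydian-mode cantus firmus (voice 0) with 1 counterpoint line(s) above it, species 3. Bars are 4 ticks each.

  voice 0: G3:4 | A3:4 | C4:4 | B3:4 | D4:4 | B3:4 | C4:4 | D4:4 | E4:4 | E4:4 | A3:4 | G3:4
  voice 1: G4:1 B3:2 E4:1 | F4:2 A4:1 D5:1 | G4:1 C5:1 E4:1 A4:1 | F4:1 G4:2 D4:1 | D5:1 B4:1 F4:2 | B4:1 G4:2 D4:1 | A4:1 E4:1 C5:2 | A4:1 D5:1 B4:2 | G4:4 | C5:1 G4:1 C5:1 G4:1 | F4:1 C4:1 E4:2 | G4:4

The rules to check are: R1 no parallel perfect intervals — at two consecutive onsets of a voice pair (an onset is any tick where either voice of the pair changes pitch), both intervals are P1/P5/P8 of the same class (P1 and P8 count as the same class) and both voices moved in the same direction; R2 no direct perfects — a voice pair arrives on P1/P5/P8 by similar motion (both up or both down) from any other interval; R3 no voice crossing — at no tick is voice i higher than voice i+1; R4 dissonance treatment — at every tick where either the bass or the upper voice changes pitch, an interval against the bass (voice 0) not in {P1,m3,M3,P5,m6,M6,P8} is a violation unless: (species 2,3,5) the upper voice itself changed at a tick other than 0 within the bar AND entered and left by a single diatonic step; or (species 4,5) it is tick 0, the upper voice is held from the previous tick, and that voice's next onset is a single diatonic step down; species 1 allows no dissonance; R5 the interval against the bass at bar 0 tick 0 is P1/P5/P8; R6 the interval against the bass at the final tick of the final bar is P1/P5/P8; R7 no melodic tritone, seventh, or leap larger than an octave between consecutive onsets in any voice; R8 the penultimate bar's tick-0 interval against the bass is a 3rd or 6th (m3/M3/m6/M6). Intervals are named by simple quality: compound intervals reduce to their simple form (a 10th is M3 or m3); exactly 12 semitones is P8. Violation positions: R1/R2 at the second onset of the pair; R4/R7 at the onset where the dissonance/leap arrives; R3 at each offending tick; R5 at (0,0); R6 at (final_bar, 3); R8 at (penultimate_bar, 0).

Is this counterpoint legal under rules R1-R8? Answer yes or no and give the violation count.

No (5 violations)

bar 0: v0=G3 v1=G4 (P8)
bar 1: v0=A3 v1=F4 (m6)
bar 2: v0=C4 v1=G4 (P5)
bar 3: v0=B3 v1=F4 (TT)
bar 4: v0=D4 v1=D5 (P8)
bar 5: v0=B3 v1=B4 (P8)
bar 6: v0=C4 v1=A4 (M6)
bar 7: v0=D4 v1=A4 (P5)
bar 8: v0=E4 v1=G4 (m3)
bar 9: v0=E4 v1=C5 (m6)
bar 10: v0=A3 v1=F4 (m6)
bar 11: v0=G3 v1=G4 (P8)
  R4 @ bar1.3: A3/D5 P4 untreated
  R4 @ bar3.0: B3/F4 TT untreated
  R2 @ bar4.0: B3/D4 m3 -> D4/D5 P8 similar
  R7 @ bar4.2: B4->F4 leap 6st
  R7 @ bar5.0: F4->B4 leap 6st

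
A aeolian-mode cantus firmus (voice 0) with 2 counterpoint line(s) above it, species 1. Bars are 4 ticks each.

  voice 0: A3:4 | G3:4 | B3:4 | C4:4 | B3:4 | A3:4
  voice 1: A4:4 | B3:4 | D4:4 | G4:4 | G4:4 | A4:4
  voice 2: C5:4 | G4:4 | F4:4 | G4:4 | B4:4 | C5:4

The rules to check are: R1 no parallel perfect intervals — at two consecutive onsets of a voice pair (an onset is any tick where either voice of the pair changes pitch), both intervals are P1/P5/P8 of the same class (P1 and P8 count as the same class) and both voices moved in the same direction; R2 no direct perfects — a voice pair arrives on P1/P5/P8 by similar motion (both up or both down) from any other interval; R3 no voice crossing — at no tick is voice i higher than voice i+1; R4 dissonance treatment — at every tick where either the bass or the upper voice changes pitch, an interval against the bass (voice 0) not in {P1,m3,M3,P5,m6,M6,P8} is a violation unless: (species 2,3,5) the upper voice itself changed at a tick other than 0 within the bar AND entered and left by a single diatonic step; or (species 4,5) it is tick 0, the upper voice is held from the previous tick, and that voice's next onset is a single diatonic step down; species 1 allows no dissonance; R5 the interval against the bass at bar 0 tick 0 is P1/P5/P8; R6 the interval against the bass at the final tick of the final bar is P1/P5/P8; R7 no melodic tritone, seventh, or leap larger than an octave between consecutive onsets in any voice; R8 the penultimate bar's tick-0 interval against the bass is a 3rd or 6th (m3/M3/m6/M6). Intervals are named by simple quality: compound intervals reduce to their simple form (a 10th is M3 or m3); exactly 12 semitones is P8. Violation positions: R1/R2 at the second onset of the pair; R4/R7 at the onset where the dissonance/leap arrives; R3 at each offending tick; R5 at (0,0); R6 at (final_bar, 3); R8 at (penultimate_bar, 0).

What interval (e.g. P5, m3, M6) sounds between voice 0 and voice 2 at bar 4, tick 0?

voice 0=B3 voice 2=B4 -> P8

P8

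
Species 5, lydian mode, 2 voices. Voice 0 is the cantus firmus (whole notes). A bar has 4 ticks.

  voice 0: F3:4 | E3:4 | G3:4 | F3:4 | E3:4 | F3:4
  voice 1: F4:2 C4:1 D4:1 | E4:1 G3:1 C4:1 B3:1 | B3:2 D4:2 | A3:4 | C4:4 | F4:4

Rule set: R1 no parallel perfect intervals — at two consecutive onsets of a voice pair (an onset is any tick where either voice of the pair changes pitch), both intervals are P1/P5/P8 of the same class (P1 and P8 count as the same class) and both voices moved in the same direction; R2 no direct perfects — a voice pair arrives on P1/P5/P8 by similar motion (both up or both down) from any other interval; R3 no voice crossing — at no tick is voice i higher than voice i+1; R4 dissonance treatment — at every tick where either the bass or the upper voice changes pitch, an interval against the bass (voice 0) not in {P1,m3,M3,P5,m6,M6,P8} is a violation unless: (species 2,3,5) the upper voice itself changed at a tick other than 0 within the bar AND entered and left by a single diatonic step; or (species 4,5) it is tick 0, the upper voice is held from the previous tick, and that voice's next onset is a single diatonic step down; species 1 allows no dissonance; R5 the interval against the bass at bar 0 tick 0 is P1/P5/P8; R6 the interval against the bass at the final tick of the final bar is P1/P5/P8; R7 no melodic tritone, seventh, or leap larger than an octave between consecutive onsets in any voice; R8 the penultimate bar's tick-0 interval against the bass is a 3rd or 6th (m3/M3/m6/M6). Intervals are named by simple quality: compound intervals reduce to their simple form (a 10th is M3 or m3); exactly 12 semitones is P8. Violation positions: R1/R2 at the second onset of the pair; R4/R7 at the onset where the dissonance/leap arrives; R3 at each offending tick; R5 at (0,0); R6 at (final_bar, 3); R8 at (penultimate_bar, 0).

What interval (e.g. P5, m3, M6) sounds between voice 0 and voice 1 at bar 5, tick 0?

voice 0=F3 voice 1=F4 -> P8

P8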